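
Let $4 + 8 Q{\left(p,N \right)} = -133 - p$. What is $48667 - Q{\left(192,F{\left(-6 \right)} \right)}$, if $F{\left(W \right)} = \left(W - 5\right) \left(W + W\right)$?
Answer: $\frac{389665}{8} \approx 48708.0$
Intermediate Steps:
$F{\left(W \right)} = 2 W \left(-5 + W\right)$ ($F{\left(W \right)} = \left(-5 + W\right) 2 W = 2 W \left(-5 + W\right)$)
$Q{\left(p,N \right)} = - \frac{137}{8} - \frac{p}{8}$ ($Q{\left(p,N \right)} = - \frac{1}{2} + \frac{-133 - p}{8} = - \frac{1}{2} - \left(\frac{133}{8} + \frac{p}{8}\right) = - \frac{137}{8} - \frac{p}{8}$)
$48667 - Q{\left(192,F{\left(-6 \right)} \right)} = 48667 - \left(- \frac{137}{8} - 24\right) = 48667 - - \frac{329}{8} = 48667 + \frac{329}{8} = \frac{389665}{8}$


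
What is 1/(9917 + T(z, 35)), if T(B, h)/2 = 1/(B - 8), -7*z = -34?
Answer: 11/109080 ≈ 0.00010084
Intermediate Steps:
z = 34/7 (z = -⅐*(-34) = 34/7 ≈ 4.8571)
T(B, h) = 2/(-8 + B) (T(B, h) = 2/(B - 8) = 2/(-8 + B))
1/(9917 + T(z, 35)) = 1/(9917 + 2/(-8 + 34/7)) = 1/(9917 + 2/(-22/7)) = 1/(9917 + 2*(-7/22)) = 1/(9917 - 7/11) = 1/(109080/11) = 11/109080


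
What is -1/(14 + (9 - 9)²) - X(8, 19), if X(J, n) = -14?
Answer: 195/14 ≈ 13.929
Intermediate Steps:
-1/(14 + (9 - 9)²) - X(8, 19) = -1/(14 + (9 - 9)²) - 1*(-14) = -1/(14 + 0²) + 14 = -1/(14 + 0) + 14 = -1/14 + 14 = 195/14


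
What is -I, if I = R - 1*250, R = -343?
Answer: 593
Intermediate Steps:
I = -593 (I = -343 - 1*250 = -343 - 250 = -593)
-I = -1*(-593) = 593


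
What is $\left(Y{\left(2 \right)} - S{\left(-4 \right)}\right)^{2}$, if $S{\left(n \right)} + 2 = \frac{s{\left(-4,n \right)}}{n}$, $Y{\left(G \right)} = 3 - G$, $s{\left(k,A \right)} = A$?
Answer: $4$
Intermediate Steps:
$S{\left(n \right)} = -1$ ($S{\left(n \right)} = -2 + \frac{n}{n} = -2 + 1 = -1$)
$\left(Y{\left(2 \right)} - S{\left(-4 \right)}\right)^{2} = \left(\left(3 - 2\right) - -1\right)^{2} = \left(\left(3 - 2\right) + 1\right)^{2} = \left(1 + 1\right)^{2} = 2^{2} = 4$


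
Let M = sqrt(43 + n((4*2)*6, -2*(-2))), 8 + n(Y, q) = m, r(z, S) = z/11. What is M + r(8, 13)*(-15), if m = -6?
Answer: -120/11 + sqrt(29) ≈ -5.5239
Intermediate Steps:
r(z, S) = z/11 (r(z, S) = z*(1/11) = z/11)
n(Y, q) = -14 (n(Y, q) = -8 - 6 = -14)
M = sqrt(29) (M = sqrt(43 - 14) = sqrt(29) ≈ 5.3852)
M + r(8, 13)*(-15) = sqrt(29) + ((1/11)*8)*(-15) = sqrt(29) + (8/11)*(-15) = sqrt(29) - 120/11 = -120/11 + sqrt(29)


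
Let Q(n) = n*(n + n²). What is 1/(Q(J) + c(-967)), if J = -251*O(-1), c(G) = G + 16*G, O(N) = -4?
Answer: 1/1013039641 ≈ 9.8713e-10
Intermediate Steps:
c(G) = 17*G
J = 1004 (J = -251*(-4) = 1004)
1/(Q(J) + c(-967)) = 1/(1004²*(1 + 1004) + 17*(-967)) = 1/(1008016*1005 - 16439) = 1/(1013056080 - 16439) = 1/1013039641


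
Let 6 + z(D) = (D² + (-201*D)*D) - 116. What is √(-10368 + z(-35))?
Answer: I*√255490 ≈ 505.46*I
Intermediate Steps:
z(D) = -122 - 200*D² (z(D) = -6 + ((D² + (-201*D)*D) - 116) = -6 + ((D² - 201*D²) - 116) = -6 + (-200*D² - 116) = -6 + (-116 - 200*D²) = -122 - 200*D²)
√(-10368 + z(-35)) = √(-10368 + (-122 - 200*(-35)²)) = √(-10368 + (-122 - 200*1225)) = √(-10368 + (-122 - 245000)) = √(-10368 - 245122) = √(-255490) = I*√255490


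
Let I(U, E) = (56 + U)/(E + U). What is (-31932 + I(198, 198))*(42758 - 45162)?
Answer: 7599535618/99 ≈ 7.6763e+7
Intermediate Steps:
I(U, E) = (56 + U)/(E + U)
(-31932 + I(198, 198))*(42758 - 45162) = (-31932 + (56 + 198)/(198 + 198))*(42758 - 45162) = (-31932 + 254/396)*(-2404) = (-31932 + (1/396)*254)*(-2404) = (-31932 + 127/198)*(-2404) = -6322409/198*(-2404) = 7599535618/99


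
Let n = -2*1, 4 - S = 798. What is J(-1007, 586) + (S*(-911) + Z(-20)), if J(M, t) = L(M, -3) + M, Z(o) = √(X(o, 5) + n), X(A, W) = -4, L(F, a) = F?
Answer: 721320 + I*√6 ≈ 7.2132e+5 + 2.4495*I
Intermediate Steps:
S = -794 (S = 4 - 1*798 = 4 - 798 = -794)
n = -2
Z(o) = I*√6 (Z(o) = √(-4 - 2) = √(-6) = I*√6)
J(M, t) = 2*M (J(M, t) = M + M = 2*M)
J(-1007, 586) + (S*(-911) + Z(-20)) = 2*(-1007) + (-794*(-911) + I*√6) = -2014 + (723334 + I*√6) = 721320 + I*√6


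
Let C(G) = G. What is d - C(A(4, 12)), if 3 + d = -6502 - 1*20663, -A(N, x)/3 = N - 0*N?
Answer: -27156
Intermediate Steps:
A(N, x) = -3*N (A(N, x) = -3*(N - 0*N) = -3*(N - 1*0) = -3*(N + 0) = -3*N)
d = -27168 (d = -3 + (-6502 - 1*20663) = -3 + (-6502 - 20663) = -3 - 27165 = -27168)
d - C(A(4, 12)) = -27168 - (-3)*4 = -27168 - 1*(-12) = -27168 + 12 = -27156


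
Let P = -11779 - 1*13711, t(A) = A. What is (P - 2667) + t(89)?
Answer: -28068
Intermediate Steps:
P = -25490 (P = -11779 - 13711 = -25490)
(P - 2667) + t(89) = (-25490 - 2667) + 89 = -28157 + 89 = -28068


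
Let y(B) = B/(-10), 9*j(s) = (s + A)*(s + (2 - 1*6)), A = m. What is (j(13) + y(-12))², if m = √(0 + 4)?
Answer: 6561/25 ≈ 262.44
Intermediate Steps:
m = 2 (m = √4 = 2)
A = 2
j(s) = (-4 + s)*(2 + s)/9 (j(s) = ((s + 2)*(s + (2 - 1*6)))/9 = ((2 + s)*(s + (2 - 6)))/9 = ((2 + s)*(s - 4))/9 = ((2 + s)*(-4 + s))/9 = ((-4 + s)*(2 + s))/9 = (-4 + s)*(2 + s)/9)
y(B) = -B/10 (y(B) = B*(-⅒) = -B/10)
(j(13) + y(-12))² = ((-8/9 - 2/9*13 + (⅑)*13²) - ⅒*(-12))² = ((-8/9 - 26/9 + (⅑)*169) + 6/5)² = ((-8/9 - 26/9 + 169/9) + 6/5)² = (15 + 6/5)² = (81/5)² = 6561/25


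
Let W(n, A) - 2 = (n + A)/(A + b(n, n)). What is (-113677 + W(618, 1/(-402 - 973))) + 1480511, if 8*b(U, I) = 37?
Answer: 69533644804/50867 ≈ 1.3670e+6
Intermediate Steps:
b(U, I) = 37/8 (b(U, I) = (1/8)*37 = 37/8)
W(n, A) = 2 + (A + n)/(37/8 + A) (W(n, A) = 2 + (n + A)/(A + 37/8) = 2 + (A + n)/(37/8 + A))
(-113677 + W(618, 1/(-402 - 973))) + 1480511 = (-113677 + 2*(37 + 4*618 + 12/(-402 - 973))/(37 + 8/(-402 - 973))) + 1480511 = (-113677 + 2*(37 + 2472 + 12/(-1375))/(37 + 8/(-1375))) + 1480511 = (-113677 + 2*(37 + 2472 + 12*(-1/1375))/(37 + 8*(-1/1375))) + 1480511 = (-113677 + 2*(37 + 2472 - 12/1375)/(37 - 8/1375)) + 1480511 = (-113677 + 2*(3449863/1375)/(50867/1375)) + 1480511 = (-113677 + 2*(1375/50867)*(3449863/1375)) + 1480511 = (-113677 + 6899726/50867) + 1480511 = -5775508233/50867 + 1480511 = 69533644804/50867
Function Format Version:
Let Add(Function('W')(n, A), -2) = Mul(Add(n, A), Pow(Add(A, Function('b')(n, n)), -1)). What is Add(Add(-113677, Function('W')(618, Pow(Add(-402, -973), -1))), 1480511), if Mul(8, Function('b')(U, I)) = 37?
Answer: Rational(69533644804, 50867) ≈ 1.3670e+6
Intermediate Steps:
Function('b')(U, I) = Rational(37, 8) (Function('b')(U, I) = Mul(Rational(1, 8), 37) = Rational(37, 8))
Function('W')(n, A) = Add(2, Mul(Pow(Add(Rational(37, 8), A), -1), Add(A, n))) (Function('W')(n, A) = Add(2, Mul(Add(n, A), Pow(Add(A, Rational(37, 8)), -1))) = Add(2, Mul(Add(A, n), Pow(Add(Rational(37, 8), A), -1))) = Add(2, Mul(Pow(Add(Rational(37, 8), A), -1), Add(A, n))))
Add(Add(-113677, Function('W')(618, Pow(Add(-402, -973), -1))), 1480511) = Add(Add(-113677, Mul(2, Pow(Add(37, Mul(8, Pow(Add(-402, -973), -1))), -1), Add(37, Mul(4, 618), Mul(12, Pow(Add(-402, -973), -1))))), 1480511) = Add(Add(-113677, Mul(2, Pow(Add(37, Mul(8, Pow(-1375, -1))), -1), Add(37, 2472, Mul(12, Pow(-1375, -1))))), 1480511) = Add(Add(-113677, Mul(2, Pow(Add(37, Mul(8, Rational(-1, 1375))), -1), Add(37, 2472, Mul(12, Rational(-1, 1375))))), 1480511) = Add(Add(-113677, Mul(2, Pow(Add(37, Rational(-8, 1375)), -1), Add(37, 2472, Rational(-12, 1375)))), 1480511) = Add(Add(-113677, Mul(2, Pow(Rational(50867, 1375), -1), Rational(3449863, 1375))), 1480511) = Add(Add(-113677, Mul(2, Rational(1375, 50867), Rational(3449863, 1375))), 1480511) = Add(Add(-113677, Rational(6899726, 50867)), 1480511) = Add(Rational(-5775508233, 50867), 1480511) = Rational(69533644804, 50867)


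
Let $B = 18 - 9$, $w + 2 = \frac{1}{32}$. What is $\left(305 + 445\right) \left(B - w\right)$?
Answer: $\frac{131625}{16} \approx 8226.6$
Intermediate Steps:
$w = - \frac{63}{32}$ ($w = -2 + \frac{1}{32} = - \frac{63}{32} \approx -1.9688$)
$B = 9$ ($B = 18 - 9 = 9$)
$\left(305 + 445\right) \left(B - w\right) = \left(305 + 445\right) \left(9 - - \frac{63}{32}\right) = 750 \left(9 + \frac{63}{32}\right) = 750 \cdot \frac{351}{32} = \frac{131625}{16}$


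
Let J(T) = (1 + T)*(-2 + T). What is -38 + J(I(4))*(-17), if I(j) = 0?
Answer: -4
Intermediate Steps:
-38 + J(I(4))*(-17) = -38 + (-2 + 0² - 1*0)*(-17) = -38 + (-2 + 0 + 0)*(-17) = -38 - 2*(-17) = -38 + 34 = -4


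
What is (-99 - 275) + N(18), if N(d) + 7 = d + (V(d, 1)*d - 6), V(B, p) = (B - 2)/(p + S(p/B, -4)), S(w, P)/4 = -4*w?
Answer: 2223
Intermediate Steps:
S(w, P) = -16*w (S(w, P) = 4*(-4*w) = -16*w)
V(B, p) = (-2 + B)/(p - 16*p/B) (V(B, p) = (B - 2)/(p - 16*p/B) = (-2 + B)/(p - 16*p/B))
N(d) = -13 + d + d²*(-2 + d)/(-16 + d) (N(d) = -7 + (d + ((d*(-2 + d)/(1*(-16 + d)))*d - 6)) = -7 + (d + ((d*1*(-2 + d)/(-16 + d))*d - 6)) = -7 + (d + ((d*(-2 + d)/(-16 + d))*d - 6)) = -7 + (d + (d²*(-2 + d)/(-16 + d) - 6)) = -7 + (d + (-6 + d²*(-2 + d)/(-16 + d))) = -7 + (-6 + d + d²*(-2 + d)/(-16 + d)) = -13 + d + d²*(-2 + d)/(-16 + d))
(-99 - 275) + N(18) = (-99 - 275) + (208 + 18³ - 1*18² - 29*18)/(-16 + 18) = -374 + (208 + 5832 - 1*324 - 522)/2 = -374 + (208 + 5832 - 324 - 522)/2 = -374 + (½)*5194 = -374 + 2597 = 2223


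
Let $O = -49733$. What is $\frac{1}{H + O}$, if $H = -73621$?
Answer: $- \frac{1}{123354} \approx -8.1068 \cdot 10^{-6}$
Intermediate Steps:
$\frac{1}{H + O} = \frac{1}{-73621 - 49733} = \frac{1}{-123354} = - \frac{1}{123354}$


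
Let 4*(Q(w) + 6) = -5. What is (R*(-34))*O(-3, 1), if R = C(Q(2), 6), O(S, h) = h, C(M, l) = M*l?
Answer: 1479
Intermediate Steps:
Q(w) = -29/4 (Q(w) = -6 + (¼)*(-5) = -6 - 5/4 = -29/4)
R = -87/2 (R = -29/4*6 = -87/2 ≈ -43.500)
(R*(-34))*O(-3, 1) = -87/2*(-34)*1 = 1479*1 = 1479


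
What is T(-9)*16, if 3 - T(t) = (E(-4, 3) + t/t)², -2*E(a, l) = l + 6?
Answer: -148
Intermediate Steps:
E(a, l) = -3 - l/2 (E(a, l) = -(l + 6)/2 = -(6 + l)/2 = -3 - l/2)
T(t) = -37/4 (T(t) = 3 - ((-3 - ½*3) + t/t)² = 3 - ((-3 - 3/2) + 1)² = 3 - (-9/2 + 1)² = 3 - (-7/2)² = 3 - 1*49/4 = 3 - 49/4 = -37/4)
T(-9)*16 = -37/4*16 = -148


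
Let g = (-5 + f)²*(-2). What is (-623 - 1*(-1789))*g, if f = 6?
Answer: -2332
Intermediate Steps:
g = -2 (g = (-5 + 6)²*(-2) = 1²*(-2) = 1*(-2) = -2)
(-623 - 1*(-1789))*g = (-623 - 1*(-1789))*(-2) = (-623 + 1789)*(-2) = 1166*(-2) = -2332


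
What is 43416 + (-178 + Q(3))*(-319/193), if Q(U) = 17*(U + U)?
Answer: 8403532/193 ≈ 43542.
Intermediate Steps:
Q(U) = 34*U (Q(U) = 17*(2*U) = 34*U)
43416 + (-178 + Q(3))*(-319/193) = 43416 + (-178 + 34*3)*(-319/193) = 43416 + (-178 + 102)*(-319*1/193) = 43416 - 76*(-319/193) = 43416 + 24244/193 = 8403532/193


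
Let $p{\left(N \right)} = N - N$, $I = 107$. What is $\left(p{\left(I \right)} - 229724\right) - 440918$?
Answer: $-670642$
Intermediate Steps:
$p{\left(N \right)} = 0$
$\left(p{\left(I \right)} - 229724\right) - 440918 = \left(0 - 229724\right) - 440918 = -229724 - 440918 = -670642$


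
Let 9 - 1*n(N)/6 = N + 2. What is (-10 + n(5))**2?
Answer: 4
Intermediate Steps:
n(N) = 42 - 6*N (n(N) = 54 - 6*(N + 2) = 54 - 6*(2 + N) = 54 + (-12 - 6*N) = 42 - 6*N)
(-10 + n(5))**2 = (-10 + (42 - 6*5))**2 = (-10 + (42 - 30))**2 = (-10 + 12)**2 = 2**2 = 4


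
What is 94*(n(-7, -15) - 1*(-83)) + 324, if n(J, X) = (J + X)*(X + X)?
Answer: 70166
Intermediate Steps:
n(J, X) = 2*X*(J + X) (n(J, X) = (J + X)*(2*X) = 2*X*(J + X))
94*(n(-7, -15) - 1*(-83)) + 324 = 94*(2*(-15)*(-7 - 15) - 1*(-83)) + 324 = 94*(2*(-15)*(-22) + 83) + 324 = 94*(660 + 83) + 324 = 94*743 + 324 = 69842 + 324 = 70166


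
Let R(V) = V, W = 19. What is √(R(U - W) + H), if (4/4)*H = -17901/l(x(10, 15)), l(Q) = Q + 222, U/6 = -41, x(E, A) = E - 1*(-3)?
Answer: 4*I*√1177585/235 ≈ 18.471*I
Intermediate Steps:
x(E, A) = 3 + E (x(E, A) = E + 3 = 3 + E)
U = -246 (U = 6*(-41) = -246)
l(Q) = 222 + Q
H = -17901/235 (H = -17901/(222 + (3 + 10)) = -17901/(222 + 13) = -17901/235 ≈ -76.174)
√(R(U - W) + H) = √((-246 - 1*19) - 17901/235) = √((-246 - 19) - 17901/235) = √(-265 - 17901/235) = √(-80176/235) = 4*I*√1177585/235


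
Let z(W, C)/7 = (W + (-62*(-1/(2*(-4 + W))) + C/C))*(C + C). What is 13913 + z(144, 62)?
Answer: 699826/5 ≈ 1.3997e+5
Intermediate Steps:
z(W, C) = 14*C*(1 + W - 62/(8 - 2*W)) (z(W, C) = 7*((W + (-62*(-1/(2*(-4 + W))) + C/C))*(C + C)) = 7*((W + (-62/(8 - 2*W) + 1))*(2*C)) = 7*((W + (1 - 62/(8 - 2*W)))*(2*C)) = 7*((1 + W - 62/(8 - 2*W))*(2*C)) = 7*(2*C*(1 + W - 62/(8 - 2*W))) = 14*C*(1 + W - 62/(8 - 2*W)))
13913 + z(144, 62) = 13913 + 14*62*(27 + 144² - 3*144)/(-4 + 144) = 13913 + 14*62*(27 + 20736 - 432)/140 = 13913 + 14*62*(1/140)*20331 = 13913 + 630261/5 = 699826/5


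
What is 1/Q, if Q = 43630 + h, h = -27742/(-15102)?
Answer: 7551/329464001 ≈ 2.2919e-5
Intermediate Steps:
h = 13871/7551 (h = -27742*(-1/15102) = 13871/7551 ≈ 1.8370)
Q = 329464001/7551 (Q = 43630 + 13871/7551 = 329464001/7551 ≈ 43632.)
1/Q = 1/(329464001/7551) = 7551/329464001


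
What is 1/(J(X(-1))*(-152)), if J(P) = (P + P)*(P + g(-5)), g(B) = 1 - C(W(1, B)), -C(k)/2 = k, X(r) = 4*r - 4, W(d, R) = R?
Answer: -1/41344 ≈ -2.4187e-5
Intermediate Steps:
X(r) = -4 + 4*r
C(k) = -2*k
g(B) = 1 + 2*B (g(B) = 1 - (-2)*B = 1 + 2*B)
J(P) = 2*P*(-9 + P) (J(P) = (P + P)*(P + (1 + 2*(-5))) = (2*P)*(P + (1 - 10)) = (2*P)*(P - 9) = (2*P)*(-9 + P) = 2*P*(-9 + P))
1/(J(X(-1))*(-152)) = 1/((2*(-4 + 4*(-1))*(-9 + (-4 + 4*(-1))))*(-152)) = 1/((2*(-4 - 4)*(-9 + (-4 - 4)))*(-152)) = 1/((2*(-8)*(-9 - 8))*(-152)) = 1/((2*(-8)*(-17))*(-152)) = 1/(272*(-152)) = 1/(-41344) = -1/41344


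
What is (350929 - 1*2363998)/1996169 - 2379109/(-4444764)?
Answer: -4198512987295/8872500109116 ≈ -0.47321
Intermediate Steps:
(350929 - 1*2363998)/1996169 - 2379109/(-4444764) = (350929 - 2363998)*(1/1996169) - 2379109*(-1/4444764) = -2013069*1/1996169 + 2379109/4444764 = -2013069/1996169 + 2379109/4444764 = -4198512987295/8872500109116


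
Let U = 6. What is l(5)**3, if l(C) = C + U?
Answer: 1331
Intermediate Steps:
l(C) = 6 + C (l(C) = C + 6 = 6 + C)
l(5)**3 = (6 + 5)**3 = 11**3 = 1331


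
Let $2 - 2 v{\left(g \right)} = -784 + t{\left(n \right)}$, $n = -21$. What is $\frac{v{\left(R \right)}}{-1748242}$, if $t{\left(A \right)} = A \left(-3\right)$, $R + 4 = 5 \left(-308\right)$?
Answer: $- \frac{723}{3496484} \approx -0.00020678$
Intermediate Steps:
$R = -1544$ ($R = -4 + 5 \left(-308\right) = -4 - 1540 = -1544$)
$t{\left(A \right)} = - 3 A$
$v{\left(g \right)} = \frac{723}{2}$ ($v{\left(g \right)} = 1 - \frac{-784 - -63}{2} = 1 - \frac{-784 + 63}{2} = 1 - - \frac{721}{2} = 1 + \frac{721}{2} = \frac{723}{2}$)
$\frac{v{\left(R \right)}}{-1748242} = \frac{723}{2 \left(-1748242\right)} = \frac{723}{2} \left(- \frac{1}{1748242}\right) = - \frac{723}{3496484}$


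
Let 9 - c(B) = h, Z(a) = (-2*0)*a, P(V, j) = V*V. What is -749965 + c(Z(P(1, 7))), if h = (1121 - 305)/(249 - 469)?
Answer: -41247376/55 ≈ -7.4995e+5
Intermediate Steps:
P(V, j) = V**2
Z(a) = 0 (Z(a) = 0*a = 0)
h = -204/55 (h = 816/(-220) = 816*(-1/220) = -204/55 ≈ -3.7091)
c(B) = 699/55 (c(B) = 9 - 1*(-204/55) = 9 + 204/55 = 699/55)
-749965 + c(Z(P(1, 7))) = -749965 + 699/55 = -41247376/55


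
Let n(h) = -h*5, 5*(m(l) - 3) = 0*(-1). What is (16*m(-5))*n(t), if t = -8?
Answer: 1920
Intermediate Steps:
m(l) = 3 (m(l) = 3 + (0*(-1))/5 = 3 + (⅕)*0 = 3 + 0 = 3)
n(h) = -5*h
(16*m(-5))*n(t) = (16*3)*(-5*(-8)) = 48*40 = 1920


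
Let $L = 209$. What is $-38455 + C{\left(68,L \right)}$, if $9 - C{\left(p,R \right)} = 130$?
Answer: $-38576$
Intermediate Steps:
$C{\left(p,R \right)} = -121$ ($C{\left(p,R \right)} = 9 - 130 = -121$)
$-38455 + C{\left(68,L \right)} = -38455 - 121 = -38576$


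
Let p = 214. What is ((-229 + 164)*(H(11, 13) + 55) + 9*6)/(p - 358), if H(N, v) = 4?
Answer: 3781/144 ≈ 26.257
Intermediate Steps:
((-229 + 164)*(H(11, 13) + 55) + 9*6)/(p - 358) = ((-229 + 164)*(4 + 55) + 9*6)/(214 - 358) = (-65*59 + 54)/(-144) = (-3835 + 54)*(-1/144) = -3781*(-1/144) = 3781/144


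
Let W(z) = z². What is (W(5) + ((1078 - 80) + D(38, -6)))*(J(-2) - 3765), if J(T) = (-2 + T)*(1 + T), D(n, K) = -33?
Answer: -3723390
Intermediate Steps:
J(T) = (1 + T)*(-2 + T)
(W(5) + ((1078 - 80) + D(38, -6)))*(J(-2) - 3765) = (5² + ((1078 - 80) - 33))*((-2 + (-2)² - 1*(-2)) - 3765) = (25 + (998 - 33))*((-2 + 4 + 2) - 3765) = (25 + 965)*(4 - 3765) = 990*(-3761) = -3723390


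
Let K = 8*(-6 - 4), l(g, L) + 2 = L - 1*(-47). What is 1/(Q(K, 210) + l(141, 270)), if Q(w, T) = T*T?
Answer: 1/44415 ≈ 2.2515e-5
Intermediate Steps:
l(g, L) = 45 + L (l(g, L) = -2 + (L - 1*(-47)) = -2 + (L + 47) = -2 + (47 + L) = 45 + L)
K = -80 (K = 8*(-10) = -80)
Q(w, T) = T²
1/(Q(K, 210) + l(141, 270)) = 1/(210² + (45 + 270)) = 1/(44100 + 315) = 1/44415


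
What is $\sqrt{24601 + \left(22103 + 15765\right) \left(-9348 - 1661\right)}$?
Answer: $i \sqrt{416864211} \approx 20417.0 i$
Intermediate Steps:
$\sqrt{24601 + \left(22103 + 15765\right) \left(-9348 - 1661\right)} = \sqrt{24601 + 37868 \left(-11009\right)} = \sqrt{24601 - 416888812} = \sqrt{-416864211} = i \sqrt{416864211}$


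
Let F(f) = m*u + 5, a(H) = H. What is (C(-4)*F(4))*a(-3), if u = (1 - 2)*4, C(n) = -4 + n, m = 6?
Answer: -456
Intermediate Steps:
u = -4 (u = -1*4 = -4)
F(f) = -19 (F(f) = 6*(-4) + 5 = -24 + 5 = -19)
(C(-4)*F(4))*a(-3) = ((-4 - 4)*(-19))*(-3) = -8*(-19)*(-3) = 152*(-3) = -456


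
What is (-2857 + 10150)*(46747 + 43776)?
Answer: 660184239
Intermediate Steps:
(-2857 + 10150)*(46747 + 43776) = 7293*90523 = 660184239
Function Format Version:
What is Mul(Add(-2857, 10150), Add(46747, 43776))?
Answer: 660184239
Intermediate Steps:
Mul(Add(-2857, 10150), Add(46747, 43776)) = Mul(7293, 90523) = 660184239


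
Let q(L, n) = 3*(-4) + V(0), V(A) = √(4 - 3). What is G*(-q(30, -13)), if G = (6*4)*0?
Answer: 0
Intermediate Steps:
V(A) = 1 (V(A) = √1 = 1)
G = 0 (G = 24*0 = 0)
q(L, n) = -11 (q(L, n) = 3*(-4) + 1 = -12 + 1 = -11)
G*(-q(30, -13)) = 0*(-1*(-11)) = 0*11 = 0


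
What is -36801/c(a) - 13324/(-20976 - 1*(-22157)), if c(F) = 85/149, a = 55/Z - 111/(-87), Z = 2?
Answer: -6476967709/100385 ≈ -64521.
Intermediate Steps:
a = 1669/58 (a = 55/2 - 111/(-87) = 55*(½) - 111*(-1/87) = 55/2 + 37/29 = 1669/58 ≈ 28.776)
c(F) = 85/149 (c(F) = 85*(1/149) = 85/149)
-36801/c(a) - 13324/(-20976 - 1*(-22157)) = -36801/85/149 - 13324/(-20976 - 1*(-22157)) = -36801*149/85 - 13324/(-20976 + 22157) = -5483349/85 - 13324/1181 = -6476967709/100385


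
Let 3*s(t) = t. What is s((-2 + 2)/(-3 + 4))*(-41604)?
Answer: 0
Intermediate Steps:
s(t) = t/3
s((-2 + 2)/(-3 + 4))*(-41604) = (((-2 + 2)/(-3 + 4))/3)*(-41604) = ((0/1)/3)*(-41604) = ((0*1)/3)*(-41604) = ((⅓)*0)*(-41604) = 0*(-41604) = 0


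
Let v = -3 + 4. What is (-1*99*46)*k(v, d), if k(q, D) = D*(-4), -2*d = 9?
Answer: -81972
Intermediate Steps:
d = -9/2 (d = -1/2*9 = -9/2 ≈ -4.5000)
v = 1
k(q, D) = -4*D
(-1*99*46)*k(v, d) = (-1*99*46)*(-4*(-9/2)) = -99*46*18 = -4554*18 = -81972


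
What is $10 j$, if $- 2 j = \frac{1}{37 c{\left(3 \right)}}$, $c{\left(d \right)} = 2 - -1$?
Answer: $- \frac{5}{111} \approx -0.045045$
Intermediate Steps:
$c{\left(d \right)} = 3$ ($c{\left(d \right)} = 2 + 1 = 3$)
$j = - \frac{1}{222}$ ($j = - \frac{1}{2 \cdot 37 \cdot 3} = - \frac{1}{2 \cdot 111} = \left(- \frac{1}{2}\right) \frac{1}{111} = - \frac{1}{222} \approx -0.0045045$)
$10 j = 10 \left(- \frac{1}{222}\right) = - \frac{5}{111}$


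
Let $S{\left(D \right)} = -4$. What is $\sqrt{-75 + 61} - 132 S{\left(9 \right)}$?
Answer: $528 + i \sqrt{14} \approx 528.0 + 3.7417 i$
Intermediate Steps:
$\sqrt{-75 + 61} - 132 S{\left(9 \right)} = \sqrt{-75 + 61} - -528 = \sqrt{-14} + 528 = i \sqrt{14} + 528 = 528 + i \sqrt{14}$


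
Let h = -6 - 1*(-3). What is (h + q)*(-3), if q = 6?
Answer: -9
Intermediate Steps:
h = -3 (h = -6 + 3 = -3)
(h + q)*(-3) = (-3 + 6)*(-3) = 3*(-3) = -9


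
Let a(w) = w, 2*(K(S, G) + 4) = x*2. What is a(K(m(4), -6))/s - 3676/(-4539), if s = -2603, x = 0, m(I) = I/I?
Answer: 9586784/11815017 ≈ 0.81141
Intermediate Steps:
m(I) = 1
K(S, G) = -4 (K(S, G) = -4 + (0*2)/2 = -4 + (½)*0 = -4 + 0 = -4)
a(K(m(4), -6))/s - 3676/(-4539) = -4/(-2603) - 3676/(-4539) = -4*(-1/2603) - 3676*(-1/4539) = 4/2603 + 3676/4539 = 9586784/11815017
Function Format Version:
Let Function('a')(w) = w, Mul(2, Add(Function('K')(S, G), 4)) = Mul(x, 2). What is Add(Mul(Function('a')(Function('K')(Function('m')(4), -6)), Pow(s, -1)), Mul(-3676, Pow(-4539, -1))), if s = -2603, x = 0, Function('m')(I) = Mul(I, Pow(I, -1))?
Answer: Rational(9586784, 11815017) ≈ 0.81141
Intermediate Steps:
Function('m')(I) = 1
Function('K')(S, G) = -4 (Function('K')(S, G) = Add(-4, Mul(Rational(1, 2), Mul(0, 2))) = Add(-4, Mul(Rational(1, 2), 0)) = Add(-4, 0) = -4)
Add(Mul(Function('a')(Function('K')(Function('m')(4), -6)), Pow(s, -1)), Mul(-3676, Pow(-4539, -1))) = Add(Mul(-4, Pow(-2603, -1)), Mul(-3676, Pow(-4539, -1))) = Add(Mul(-4, Rational(-1, 2603)), Mul(-3676, Rational(-1, 4539))) = Add(Rational(4, 2603), Rational(3676, 4539)) = Rational(9586784, 11815017)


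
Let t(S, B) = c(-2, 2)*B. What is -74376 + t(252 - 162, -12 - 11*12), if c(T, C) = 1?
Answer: -74520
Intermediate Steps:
t(S, B) = B (t(S, B) = 1*B = B)
-74376 + t(252 - 162, -12 - 11*12) = -74376 + (-12 - 11*12) = -74376 + (-12 - 132) = -74376 - 144 = -74520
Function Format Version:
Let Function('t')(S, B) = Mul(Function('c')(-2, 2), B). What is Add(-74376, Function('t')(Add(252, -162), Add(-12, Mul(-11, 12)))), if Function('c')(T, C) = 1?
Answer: -74520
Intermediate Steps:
Function('t')(S, B) = B (Function('t')(S, B) = Mul(1, B) = B)
Add(-74376, Function('t')(Add(252, -162), Add(-12, Mul(-11, 12)))) = Add(-74376, Add(-12, Mul(-11, 12))) = Add(-74376, Add(-12, -132)) = Add(-74376, -144) = -74520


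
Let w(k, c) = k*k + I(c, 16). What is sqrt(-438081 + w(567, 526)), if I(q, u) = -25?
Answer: I*sqrt(116617) ≈ 341.49*I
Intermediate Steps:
w(k, c) = -25 + k**2 (w(k, c) = k*k - 25 = k**2 - 25 = -25 + k**2)
sqrt(-438081 + w(567, 526)) = sqrt(-438081 + (-25 + 567**2)) = sqrt(-438081 + (-25 + 321489)) = sqrt(-438081 + 321464) = sqrt(-116617) = I*sqrt(116617)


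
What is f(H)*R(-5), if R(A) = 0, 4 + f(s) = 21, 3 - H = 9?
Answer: 0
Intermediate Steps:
H = -6 (H = 3 - 1*9 = 3 - 9 = -6)
f(s) = 17 (f(s) = -4 + 21 = 17)
f(H)*R(-5) = 17*0 = 0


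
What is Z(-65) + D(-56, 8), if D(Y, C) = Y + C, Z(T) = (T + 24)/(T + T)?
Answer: -6199/130 ≈ -47.685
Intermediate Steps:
Z(T) = (24 + T)/(2*T) (Z(T) = (24 + T)/((2*T)) = (24 + T)*(1/(2*T)) = (24 + T)/(2*T))
D(Y, C) = C + Y
Z(-65) + D(-56, 8) = (½)*(24 - 65)/(-65) + (8 - 56) = (½)*(-1/65)*(-41) - 48 = 41/130 - 48 = -6199/130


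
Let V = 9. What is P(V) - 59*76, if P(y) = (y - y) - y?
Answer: -4493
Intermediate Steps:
P(y) = -y (P(y) = 0 - y = -y)
P(V) - 59*76 = -1*9 - 59*76 = -9 - 4484 = -4493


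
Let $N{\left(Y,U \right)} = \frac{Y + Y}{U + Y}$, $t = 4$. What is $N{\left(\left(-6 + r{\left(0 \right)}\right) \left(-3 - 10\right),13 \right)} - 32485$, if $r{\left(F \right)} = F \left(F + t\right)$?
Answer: $- \frac{227383}{7} \approx -32483.0$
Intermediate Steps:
$r{\left(F \right)} = F \left(4 + F\right)$ ($r{\left(F \right)} = F \left(F + 4\right) = F \left(4 + F\right)$)
$N{\left(Y,U \right)} = \frac{2 Y}{U + Y}$
$N{\left(\left(-6 + r{\left(0 \right)}\right) \left(-3 - 10\right),13 \right)} - 32485 = \frac{2 \left(-6 + 0 \left(4 + 0\right)\right) \left(-3 - 10\right)}{13 + \left(-6 + 0 \left(4 + 0\right)\right) \left(-3 - 10\right)} - 32485 = \frac{2 \left(-6 + 0 \cdot 4\right) \left(-13\right)}{13 + \left(-6 + 0 \cdot 4\right) \left(-13\right)} - 32485 = \frac{2 \left(-6 + 0\right) \left(-13\right)}{13 + \left(-6 + 0\right) \left(-13\right)} - 32485 = \frac{2 \left(\left(-6\right) \left(-13\right)\right)}{13 - -78} - 32485 = 2 \cdot 78 \frac{1}{13 + 78} - 32485 = 2 \cdot 78 \cdot \frac{1}{91} - 32485 = \frac{12}{7} - 32485 = - \frac{227383}{7}$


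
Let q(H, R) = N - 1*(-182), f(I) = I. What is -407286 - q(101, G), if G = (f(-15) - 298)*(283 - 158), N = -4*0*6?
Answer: -407468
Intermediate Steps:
N = 0 (N = 0*6 = 0)
G = -39125 (G = (-15 - 298)*(283 - 158) = -313*125 = -39125)
q(H, R) = 182 (q(H, R) = 0 - 1*(-182) = 0 + 182 = 182)
-407286 - q(101, G) = -407286 - 1*182 = -407286 - 182 = -407468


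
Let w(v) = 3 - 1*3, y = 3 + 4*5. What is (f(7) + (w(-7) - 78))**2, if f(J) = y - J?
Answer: 3844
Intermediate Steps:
y = 23 (y = 3 + 20 = 23)
w(v) = 0 (w(v) = 3 - 3 = 0)
f(J) = 23 - J
(f(7) + (w(-7) - 78))**2 = ((23 - 1*7) + (0 - 78))**2 = ((23 - 7) - 78)**2 = (16 - 78)**2 = (-62)**2 = 3844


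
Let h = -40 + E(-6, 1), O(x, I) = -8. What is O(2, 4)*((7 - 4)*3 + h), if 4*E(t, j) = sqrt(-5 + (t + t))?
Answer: 248 - 2*I*sqrt(17) ≈ 248.0 - 8.2462*I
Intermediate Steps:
E(t, j) = sqrt(-5 + 2*t)/4 (E(t, j) = sqrt(-5 + (t + t))/4 = sqrt(-5 + 2*t)/4)
h = -40 + I*sqrt(17)/4 (h = -40 + sqrt(-5 + 2*(-6))/4 = -40 + sqrt(-5 - 12)/4 = -40 + sqrt(-17)/4 = -40 + (I*sqrt(17))/4 = -40 + I*sqrt(17)/4 ≈ -40.0 + 1.0308*I)
O(2, 4)*((7 - 4)*3 + h) = -8*((7 - 4)*3 + (-40 + I*sqrt(17)/4)) = -8*(3*3 + (-40 + I*sqrt(17)/4)) = -8*(9 + (-40 + I*sqrt(17)/4)) = -8*(-31 + I*sqrt(17)/4) = 248 - 2*I*sqrt(17)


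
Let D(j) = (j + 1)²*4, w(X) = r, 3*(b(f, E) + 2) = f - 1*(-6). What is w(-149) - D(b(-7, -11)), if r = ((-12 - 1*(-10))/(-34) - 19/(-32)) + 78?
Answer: 350267/4896 ≈ 71.542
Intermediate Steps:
r = 42787/544 (r = ((-12 + 10)*(-1/34) - 19*(-1/32)) + 78 = (-2*(-1/34) + 19/32) + 78 = (1/17 + 19/32) + 78 = 355/544 + 78 = 42787/544 ≈ 78.653)
b(f, E) = f/3 (b(f, E) = -2 + (f - 1*(-6))/3 = -2 + (f + 6)/3 = -2 + (6 + f)/3 = -2 + (2 + f/3) = f/3)
w(X) = 42787/544
D(j) = 4*(1 + j)² (D(j) = (1 + j)²*4 = 4*(1 + j)²)
w(-149) - D(b(-7, -11)) = 42787/544 - 4*(1 + (⅓)*(-7))² = 42787/544 - 4*(1 - 7/3)² = 42787/544 - 4*(-4/3)² = 42787/544 - 4*16/9 = 42787/544 - 1*64/9 = 42787/544 - 64/9 = 350267/4896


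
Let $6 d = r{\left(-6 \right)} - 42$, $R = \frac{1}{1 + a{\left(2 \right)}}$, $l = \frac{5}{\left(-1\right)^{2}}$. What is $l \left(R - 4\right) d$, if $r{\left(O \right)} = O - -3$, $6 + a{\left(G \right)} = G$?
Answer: $\frac{325}{2} \approx 162.5$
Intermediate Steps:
$a{\left(G \right)} = -6 + G$
$r{\left(O \right)} = 3 + O$ ($r{\left(O \right)} = O + 3 = 3 + O$)
$l = 5$ ($l = \frac{5}{1} = 5 \cdot 1 = 5$)
$R = - \frac{1}{3}$ ($R = \frac{1}{1 + \left(-6 + 2\right)} = \frac{1}{1 - 4} = \frac{1}{-3} = - \frac{1}{3} \approx -0.33333$)
$d = - \frac{15}{2}$ ($d = \frac{\left(3 - 6\right) - 42}{6} = \frac{-3 - 42}{6} = \frac{1}{6} \left(-45\right) = - \frac{15}{2} \approx -7.5$)
$l \left(R - 4\right) d = 5 \left(- \frac{1}{3} - 4\right) \left(- \frac{15}{2}\right) = 5 \left(- \frac{13}{3}\right) \left(- \frac{15}{2}\right) = \left(- \frac{65}{3}\right) \left(- \frac{15}{2}\right) = \frac{325}{2}$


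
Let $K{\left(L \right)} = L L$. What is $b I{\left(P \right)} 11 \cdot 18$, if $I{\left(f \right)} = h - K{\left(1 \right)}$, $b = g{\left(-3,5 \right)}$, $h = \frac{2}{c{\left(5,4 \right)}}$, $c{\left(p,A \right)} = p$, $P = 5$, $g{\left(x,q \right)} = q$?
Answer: $-594$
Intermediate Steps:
$K{\left(L \right)} = L^{2}$
$h = \frac{2}{5} \approx 0.4$
$b = 5$
$I{\left(f \right)} = - \frac{3}{5}$ ($I{\left(f \right)} = \frac{2}{5} - 1^{2} = \frac{2}{5} - 1 = - \frac{3}{5}$)
$b I{\left(P \right)} 11 \cdot 18 = 5 \left(\left(- \frac{3}{5}\right) 11\right) 18 = 5 \left(- \frac{33}{5}\right) 18 = \left(-33\right) 18 = -594$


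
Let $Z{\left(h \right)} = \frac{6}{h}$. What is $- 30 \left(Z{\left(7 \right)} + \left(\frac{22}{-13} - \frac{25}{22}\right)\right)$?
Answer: $\frac{59205}{1001} \approx 59.146$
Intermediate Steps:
$- 30 \left(Z{\left(7 \right)} + \left(\frac{22}{-13} - \frac{25}{22}\right)\right) = - 30 \left(\frac{6}{7} + \left(\frac{22}{-13} - \frac{25}{22}\right)\right) = - 30 \left(6 \cdot \frac{1}{7} + \left(22 \left(- \frac{1}{13}\right) - \frac{25}{22}\right)\right) = - 30 \left(\frac{6}{7} - \frac{809}{286}\right) = \left(-30\right) \left(- \frac{3947}{2002}\right) = \frac{59205}{1001}$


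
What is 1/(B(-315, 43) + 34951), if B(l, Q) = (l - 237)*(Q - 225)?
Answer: 1/135415 ≈ 7.3847e-6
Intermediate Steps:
B(l, Q) = (-237 + l)*(-225 + Q)
1/(B(-315, 43) + 34951) = 1/((53325 - 237*43 - 225*(-315) + 43*(-315)) + 34951) = 1/((53325 - 10191 + 70875 - 13545) + 34951) = 1/(100464 + 34951) = 1/135415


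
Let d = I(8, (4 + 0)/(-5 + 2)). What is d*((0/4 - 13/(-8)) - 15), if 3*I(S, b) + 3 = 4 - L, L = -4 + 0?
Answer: -535/24 ≈ -22.292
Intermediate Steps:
L = -4
I(S, b) = 5/3 (I(S, b) = -1 + (4 - 1*(-4))/3 = -1 + (4 + 4)/3 = -1 + (1/3)*8 = -1 + 8/3 = 5/3)
d = 5/3 ≈ 1.6667
d*((0/4 - 13/(-8)) - 15) = 5*((0/4 - 13/(-8)) - 15)/3 = 5*((0*(1/4) - 13*(-1/8)) - 15)/3 = 5*((0 + 13/8) - 15)/3 = 5*(13/8 - 15)/3 = (5/3)*(-107/8) = -535/24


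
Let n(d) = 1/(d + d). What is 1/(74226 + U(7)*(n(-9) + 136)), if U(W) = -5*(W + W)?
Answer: 9/582389 ≈ 1.5454e-5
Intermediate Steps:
n(d) = 1/(2*d)
U(W) = -10*W
1/(74226 + U(7)*(n(-9) + 136)) = 1/(74226 + (-10*7)*((½)/(-9) + 136)) = 1/(74226 - 70*((½)*(-⅑) + 136)) = 1/(74226 - 70*(-1/18 + 136)) = 1/(74226 - 70*2447/18) = 1/(74226 - 85645/9) = 1/(582389/9) = 9/582389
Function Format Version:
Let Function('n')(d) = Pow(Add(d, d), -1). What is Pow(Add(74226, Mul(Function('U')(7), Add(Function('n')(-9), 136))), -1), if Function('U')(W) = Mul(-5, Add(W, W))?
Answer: Rational(9, 582389) ≈ 1.5454e-5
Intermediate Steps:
Function('n')(d) = Mul(Rational(1, 2), Pow(d, -1)) (Function('n')(d) = Pow(Mul(2, d), -1) = Mul(Rational(1, 2), Pow(d, -1)))
Function('U')(W) = Mul(-10, W) (Function('U')(W) = Mul(-5, Mul(2, W)) = Mul(-10, W))
Pow(Add(74226, Mul(Function('U')(7), Add(Function('n')(-9), 136))), -1) = Pow(Add(74226, Mul(Mul(-10, 7), Add(Mul(Rational(1, 2), Pow(-9, -1)), 136))), -1) = Pow(Add(74226, Mul(-70, Add(Mul(Rational(1, 2), Rational(-1, 9)), 136))), -1) = Pow(Add(74226, Mul(-70, Add(Rational(-1, 18), 136))), -1) = Pow(Add(74226, Mul(-70, Rational(2447, 18))), -1) = Pow(Add(74226, Rational(-85645, 9)), -1) = Pow(Rational(582389, 9), -1) = Rational(9, 582389)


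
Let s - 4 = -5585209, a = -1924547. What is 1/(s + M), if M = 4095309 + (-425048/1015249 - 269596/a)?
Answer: -1953894417203/2911100020930864740 ≈ -6.7119e-7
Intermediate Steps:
s = -5585205 (s = 4 - 5585209 = -5585205)
M = 8001800847503416875/1953894417203 (M = 4095309 + (-425048/1015249 - 269596/(-1924547)) = 4095309 + (-425048*1/1015249 - 269596*(-1/1924547)) = 4095309 + (-425048/1015249 + 269596/1924547) = 4095309 - 544317783852/1953894417203 = 8001800847503416875/1953894417203 ≈ 4.0953e+6)
1/(s + M) = 1/(-5585205 + 8001800847503416875/1953894417203) = 1/(-2911100020930864740/1953894417203) = -1953894417203/2911100020930864740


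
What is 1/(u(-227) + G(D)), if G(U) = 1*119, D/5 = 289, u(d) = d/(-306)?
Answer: 306/36641 ≈ 0.0083513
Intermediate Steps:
u(d) = -d/306 (u(d) = d*(-1/306) = -d/306)
D = 1445 (D = 5*289 = 1445)
G(U) = 119
1/(u(-227) + G(D)) = 1/(-1/306*(-227) + 119) = 1/(227/306 + 119) = 1/(36641/306) = 306/36641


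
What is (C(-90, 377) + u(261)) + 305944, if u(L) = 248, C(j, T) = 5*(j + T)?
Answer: 307627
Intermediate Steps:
C(j, T) = 5*T + 5*j (C(j, T) = 5*(T + j) = 5*T + 5*j)
(C(-90, 377) + u(261)) + 305944 = ((5*377 + 5*(-90)) + 248) + 305944 = ((1885 - 450) + 248) + 305944 = (1435 + 248) + 305944 = 1683 + 305944 = 307627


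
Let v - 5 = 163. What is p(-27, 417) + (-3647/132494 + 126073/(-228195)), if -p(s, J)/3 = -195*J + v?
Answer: 7360291668580303/30234468330 ≈ 2.4344e+5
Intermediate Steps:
v = 168 (v = 5 + 163 = 168)
p(s, J) = -504 + 585*J (p(s, J) = -3*(-195*J + 168) = -3*(168 - 195*J) = -504 + 585*J)
p(-27, 417) + (-3647/132494 + 126073/(-228195)) = (-504 + 585*417) + (-3647/132494 + 126073/(-228195)) = (-504 + 243945) + (-3647*1/132494 + 126073*(-1/228195)) = 243441 + (-3647/132494 - 126073/228195) = 243441 - 17536143227/30234468330 = 7360291668580303/30234468330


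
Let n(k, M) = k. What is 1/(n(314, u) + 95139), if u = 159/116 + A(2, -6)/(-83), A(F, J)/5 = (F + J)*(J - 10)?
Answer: 1/95453 ≈ 1.0476e-5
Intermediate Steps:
A(F, J) = 5*(-10 + J)*(F + J) (A(F, J) = 5*((F + J)*(J - 10)) = 5*((F + J)*(-10 + J)) = 5*((-10 + J)*(F + J)) = 5*(-10 + J)*(F + J))
u = -23923/9628 (u = 159/116 + (-50*2 - 50*(-6) + 5*(-6)² + 5*2*(-6))/(-83) = 159*(1/116) + (-100 + 300 + 5*36 - 60)*(-1/83) = 159/116 + (-100 + 300 + 180 - 60)*(-1/83) = 159/116 + 320*(-1/83) = 159/116 - 320/83 = -23923/9628 ≈ -2.4847)
1/(n(314, u) + 95139) = 1/(314 + 95139) = 1/95453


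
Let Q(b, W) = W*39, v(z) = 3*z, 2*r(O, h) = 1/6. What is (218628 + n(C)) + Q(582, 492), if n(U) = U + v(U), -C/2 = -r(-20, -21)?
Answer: 713450/3 ≈ 2.3782e+5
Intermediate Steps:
r(O, h) = 1/12 (r(O, h) = (1/2)/6 = (1/2)*(1/6) = 1/12)
C = 1/6 (C = -(-2)/12 = -2*(-1/12) = 1/6 ≈ 0.16667)
n(U) = 4*U (n(U) = U + 3*U = 4*U)
Q(b, W) = 39*W
(218628 + n(C)) + Q(582, 492) = (218628 + 4*(1/6)) + 39*492 = (218628 + 2/3) + 19188 = 655886/3 + 19188 = 713450/3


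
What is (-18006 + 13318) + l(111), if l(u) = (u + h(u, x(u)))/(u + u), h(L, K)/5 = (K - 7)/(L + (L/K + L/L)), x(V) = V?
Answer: -117590105/25086 ≈ -4687.5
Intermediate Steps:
h(L, K) = 5*(-7 + K)/(1 + L + L/K) (h(L, K) = 5*((K - 7)/(L + (L/K + L/L))) = 5*((-7 + K)/(L + (L/K + 1))) = 5*((-7 + K)/(L + (1 + L/K))) = 5*((-7 + K)/(1 + L + L/K)) = 5*(-7 + K)/(1 + L + L/K))
l(u) = (u + 5*u*(-7 + u)/(u² + 2*u))/(2*u) (l(u) = (u + 5*u*(-7 + u)/(u + u + u*u))/(u + u) = (u + 5*u*(-7 + u)/(u + u + u²))/((2*u)) = (u + 5*u*(-7 + u)/(u² + 2*u))*(1/(2*u)) = (u + 5*u*(-7 + u)/(u² + 2*u))/(2*u))
(-18006 + 13318) + l(111) = (-18006 + 13318) + (½)*(-35 + 111² + 7*111)/(111*(2 + 111)) = -4688 + (½)*(1/111)*(-35 + 12321 + 777)/113 = -4688 + (½)*(1/111)*(1/113)*13063 = -4688 + 13063/25086 = -117590105/25086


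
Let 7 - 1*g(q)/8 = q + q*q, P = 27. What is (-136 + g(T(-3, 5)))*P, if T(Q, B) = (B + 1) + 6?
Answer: -35856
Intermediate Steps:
T(Q, B) = 7 + B (T(Q, B) = (1 + B) + 6 = 7 + B)
g(q) = 56 - 8*q - 8*q² (g(q) = 56 - 8*(q + q*q) = 56 - 8*(q + q²) = 56 + (-8*q - 8*q²) = 56 - 8*q - 8*q²)
(-136 + g(T(-3, 5)))*P = (-136 + (56 - 8*(7 + 5) - 8*(7 + 5)²))*27 = (-136 + (56 - 8*12 - 8*12²))*27 = (-136 + (56 - 96 - 8*144))*27 = (-136 + (56 - 96 - 1152))*27 = (-136 - 1192)*27 = -1328*27 = -35856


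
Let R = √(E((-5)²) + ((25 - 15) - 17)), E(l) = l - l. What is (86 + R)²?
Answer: (86 + I*√7)² ≈ 7389.0 + 455.07*I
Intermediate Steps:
E(l) = 0
R = I*√7 (R = √(0 + ((25 - 15) - 17)) = √(0 + (10 - 17)) = √(0 - 7) = √(-7) = I*√7 ≈ 2.6458*I)
(86 + R)² = (86 + I*√7)²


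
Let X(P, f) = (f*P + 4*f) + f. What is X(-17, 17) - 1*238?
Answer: -442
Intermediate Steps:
X(P, f) = 5*f + P*f (X(P, f) = (P*f + 4*f) + f = (4*f + P*f) + f = 5*f + P*f)
X(-17, 17) - 1*238 = 17*(5 - 17) - 1*238 = 17*(-12) - 238 = -204 - 238 = -442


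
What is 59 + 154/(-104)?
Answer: 2991/52 ≈ 57.519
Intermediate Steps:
59 + 154/(-104) = 59 - 1/104*154 = 59 - 77/52 = 2991/52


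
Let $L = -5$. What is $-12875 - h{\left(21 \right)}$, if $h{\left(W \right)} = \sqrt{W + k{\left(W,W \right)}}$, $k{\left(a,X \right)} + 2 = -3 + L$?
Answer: $-12875 - \sqrt{11} \approx -12878.0$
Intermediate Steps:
$k{\left(a,X \right)} = -10$ ($k{\left(a,X \right)} = -2 - 8 = -10$)
$h{\left(W \right)} = \sqrt{-10 + W}$ ($h{\left(W \right)} = \sqrt{W - 10} = \sqrt{-10 + W}$)
$-12875 - h{\left(21 \right)} = -12875 - \sqrt{-10 + 21} = -12875 - \sqrt{11}$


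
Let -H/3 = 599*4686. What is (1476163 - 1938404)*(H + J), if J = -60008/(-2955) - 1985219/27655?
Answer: 63618382657375489931/16344105 ≈ 3.8924e+12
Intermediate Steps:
H = -8420742 (H = -1797*4686 = -3*2806914 = -8420742)
J = -841360181/16344105 (J = -60008*(-1/2955) - 1985219*1/27655 = 60008/2955 - 1985219/27655 = -841360181/16344105 ≈ -51.478)
(1476163 - 1938404)*(H + J) = (1476163 - 1938404)*(-8420742 - 841360181/16344105) = -462241*(-137630332786091/16344105) = 63618382657375489931/16344105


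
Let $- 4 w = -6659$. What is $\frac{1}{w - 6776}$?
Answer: $- \frac{4}{20445} \approx -0.00019565$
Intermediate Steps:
$w = \frac{6659}{4}$ ($w = \left(- \frac{1}{4}\right) \left(-6659\right) = \frac{6659}{4} \approx 1664.8$)
$\frac{1}{w - 6776} = \frac{1}{\frac{6659}{4} - 6776} = \frac{1}{- \frac{20445}{4}} = - \frac{4}{20445}$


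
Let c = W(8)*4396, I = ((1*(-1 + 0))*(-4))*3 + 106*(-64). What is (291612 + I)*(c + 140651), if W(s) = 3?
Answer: 43819500760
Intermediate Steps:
I = -6772 (I = ((1*(-1))*(-4))*3 - 6784 = -1*(-4)*3 - 6784 = 4*3 - 6784 = 12 - 6784 = -6772)
c = 13188 (c = 3*4396 = 13188)
(291612 + I)*(c + 140651) = (291612 - 6772)*(13188 + 140651) = 284840*153839 = 43819500760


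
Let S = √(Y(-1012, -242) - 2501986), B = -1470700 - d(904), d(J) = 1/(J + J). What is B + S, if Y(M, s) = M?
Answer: -2659025601/1808 + I*√2502998 ≈ -1.4707e+6 + 1582.1*I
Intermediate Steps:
d(J) = 1/(2*J)
B = -2659025601/1808 (B = -1470700 - 1/(2*904) = -1470700 - 1*1/1808 = -1470700 - 1/1808 = -2659025601/1808 ≈ -1.4707e+6)
S = I*√2502998 (S = √(-1012 - 2501986) = √(-2502998) = I*√2502998 ≈ 1582.1*I)
B + S = -2659025601/1808 + I*√2502998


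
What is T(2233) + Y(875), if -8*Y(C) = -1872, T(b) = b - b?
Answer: 234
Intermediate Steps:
T(b) = 0
Y(C) = 234 (Y(C) = -⅛*(-1872) = 234)
T(2233) + Y(875) = 0 + 234 = 234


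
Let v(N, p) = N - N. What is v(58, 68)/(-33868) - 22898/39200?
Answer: -11449/19600 ≈ -0.58413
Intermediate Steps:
v(N, p) = 0
v(58, 68)/(-33868) - 22898/39200 = 0/(-33868) - 22898/39200 = 0*(-1/33868) - 22898*1/39200 = 0 - 11449/19600 = -11449/19600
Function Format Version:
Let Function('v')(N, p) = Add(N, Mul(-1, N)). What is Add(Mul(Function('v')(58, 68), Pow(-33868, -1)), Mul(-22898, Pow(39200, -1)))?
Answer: Rational(-11449, 19600) ≈ -0.58413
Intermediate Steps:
Function('v')(N, p) = 0
Add(Mul(Function('v')(58, 68), Pow(-33868, -1)), Mul(-22898, Pow(39200, -1))) = Add(Mul(0, Pow(-33868, -1)), Mul(-22898, Pow(39200, -1))) = Add(Mul(0, Rational(-1, 33868)), Mul(-22898, Rational(1, 39200))) = Add(0, Rational(-11449, 19600)) = Rational(-11449, 19600)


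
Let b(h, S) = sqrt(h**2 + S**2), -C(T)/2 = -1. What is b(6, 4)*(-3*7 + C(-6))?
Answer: -38*sqrt(13) ≈ -137.01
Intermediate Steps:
C(T) = 2 (C(T) = -2*(-1) = 2)
b(h, S) = sqrt(S**2 + h**2)
b(6, 4)*(-3*7 + C(-6)) = sqrt(4**2 + 6**2)*(-3*7 + 2) = sqrt(16 + 36)*(-21 + 2) = sqrt(52)*(-19) = (2*sqrt(13))*(-19) = -38*sqrt(13)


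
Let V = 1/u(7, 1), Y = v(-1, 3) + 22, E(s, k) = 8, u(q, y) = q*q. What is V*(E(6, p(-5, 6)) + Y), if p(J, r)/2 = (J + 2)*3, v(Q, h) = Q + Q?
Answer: 4/7 ≈ 0.57143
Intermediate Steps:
v(Q, h) = 2*Q
p(J, r) = 12 + 6*J (p(J, r) = 2*((J + 2)*3) = 2*((2 + J)*3) = 2*(6 + 3*J) = 12 + 6*J)
u(q, y) = q**2
Y = 20 (Y = 2*(-1) + 22 = -2 + 22 = 20)
V = 1/49 (V = 1/(7**2) = 1/49 ≈ 0.020408)
V*(E(6, p(-5, 6)) + Y) = (8 + 20)/49 = (1/49)*28 = 4/7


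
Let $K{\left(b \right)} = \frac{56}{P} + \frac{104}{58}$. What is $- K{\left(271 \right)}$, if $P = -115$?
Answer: $- \frac{4356}{3335} \approx -1.3061$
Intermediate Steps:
$K{\left(b \right)} = \frac{4356}{3335}$ ($K{\left(b \right)} = \frac{56}{-115} + \frac{104}{58} = 56 \left(- \frac{1}{115}\right) + 104 \cdot \frac{1}{58} = - \frac{56}{115} + \frac{52}{29} = \frac{4356}{3335}$)
$- K{\left(271 \right)} = \left(-1\right) \frac{4356}{3335} = - \frac{4356}{3335}$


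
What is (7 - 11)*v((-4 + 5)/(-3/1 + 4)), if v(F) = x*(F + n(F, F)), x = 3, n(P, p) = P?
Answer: -24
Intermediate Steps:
v(F) = 6*F (v(F) = 3*(F + F) = 3*(2*F) = 6*F)
(7 - 11)*v((-4 + 5)/(-3/1 + 4)) = (7 - 11)*(6*((-4 + 5)/(-3/1 + 4))) = -24*1/(-3*1 + 4) = -24*1/(-3 + 4) = -24*1/1 = -24*1*1 = -24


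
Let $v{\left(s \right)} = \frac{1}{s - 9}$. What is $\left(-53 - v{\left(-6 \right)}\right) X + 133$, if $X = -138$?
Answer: $\frac{37189}{5} \approx 7437.8$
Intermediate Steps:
$v{\left(s \right)} = \frac{1}{-9 + s}$ ($v{\left(s \right)} = \frac{1}{s - 9} = \frac{1}{-9 + s}$)
$\left(-53 - v{\left(-6 \right)}\right) X + 133 = \left(-53 - \frac{1}{-9 - 6}\right) \left(-138\right) + 133 = \left(-53 - \frac{1}{-15}\right) \left(-138\right) + 133 = \left(-53 - - \frac{1}{15}\right) \left(-138\right) + 133 = \left(-53 + \frac{1}{15}\right) \left(-138\right) + 133 = \left(- \frac{794}{15}\right) \left(-138\right) + 133 = \frac{36524}{5} + 133 = \frac{37189}{5}$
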